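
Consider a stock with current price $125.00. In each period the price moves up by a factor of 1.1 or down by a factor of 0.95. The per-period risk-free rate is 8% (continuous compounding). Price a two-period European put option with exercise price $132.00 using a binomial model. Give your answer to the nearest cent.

$0.43

Risk-neutral probability p = (e^0.08 − 0.95)/(1.1 − 0.95) = 0.1333/0.1500 = 0.8886
Terminal stock prices: S_uu = 151.3, S_ud = 130.6, S_dd = 112.8
Terminal payoffs (K − S): max(-19.25, 0) = 0, max(1.375, 0) = 1.375, max(19.19, 0) = 19.19
Node u (S = 137.5): V_u = e^(−0.08)·[0.8886·0.0000 + 0.1114·1.3750] = 0.1414
Node d (S = 118.8): V_d = e^(−0.08)·[0.8886·1.3750 + 0.1114·19.1875] = 3.1014
Node 0 (S = 125): V_0 = e^(−0.08)·[0.8886·0.1414 + 0.1114·3.1014] = 0.4350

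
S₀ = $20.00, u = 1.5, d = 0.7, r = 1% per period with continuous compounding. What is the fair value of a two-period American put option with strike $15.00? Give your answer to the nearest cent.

$1.91

Risk-neutral probability p = (e^0.01 − 0.7)/(1.5 − 0.7) = 0.3101/0.8000 = 0.3876
Terminal stock prices: S_uu = 45, S_ud = 21, S_dd = 9.8
Terminal payoffs (K − S): max(-30, 0) = 0, max(-6, 0) = 0, max(5.2, 0) = 5.2
Node u (S = 30): continuation = e^(−0.01)·[0.3876·0.0000 + 0.6124·0.0000] = 0.0000; exercise value = 0.0000 ≤ continuation, so V_u = 0.0000
Node d (S = 14): continuation = e^(−0.01)·[0.3876·0.0000 + 0.6124·5.2000] = 3.1530; exercise value = 1.0000 ≤ continuation, so V_d = 3.1530
Node 0 (S = 20): continuation = e^(−0.01)·[0.3876·0.0000 + 0.6124·3.1530] = 1.9118; exercise value = 0.0000 ≤ continuation, so V_0 = 1.9118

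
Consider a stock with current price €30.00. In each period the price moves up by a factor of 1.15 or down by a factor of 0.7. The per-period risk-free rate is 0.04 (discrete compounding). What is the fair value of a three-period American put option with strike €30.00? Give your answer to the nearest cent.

Risk-neutral probability p = (1 + 0.04 − 0.7)/(1.15 − 0.7) = 0.3400/0.4500 = 0.7556
Terminal stock prices: S_uuu = 45.63, S_uud = 27.77, S_udd = 16.9, S_ddd = 10.29
Terminal payoffs (K − S): max(-15.63, 0) = 0, max(2.228, 0) = 2.228, max(13.1, 0) = 13.1, max(19.71, 0) = 19.71
Node uu (S = 39.67): continuation = 1/1.04·[0.7556·0.0000 + 0.2444·2.2275] = 0.5236; exercise value = 0.0000 ≤ continuation, so V_uu = 0.5236
Node ud (S = 24.15): continuation = 1/1.04·[0.7556·2.2275 + 0.2444·13.0950] = 4.6962; exercise value = 5.8500 > continuation, so V_ud = 5.8500 (exercise)
Node dd (S = 14.7): continuation = 1/1.04·[0.7556·13.0950 + 0.2444·19.7100] = 14.1462; exercise value = 15.3000 > continuation, so V_dd = 15.3000 (exercise)
Node u (S = 34.5): continuation = 1/1.04·[0.7556·0.5236 + 0.2444·5.8500] = 1.7554; exercise value = 0.0000 ≤ continuation, so V_u = 1.7554
Node d (S = 21): continuation = 1/1.04·[0.7556·5.8500 + 0.2444·15.3000] = 7.8462; exercise value = 9.0000 > continuation, so V_d = 9.0000 (exercise)
Node 0 (S = 30): continuation = 1/1.04·[0.7556·1.7554 + 0.2444·9.0000] = 3.3906; exercise value = 0.0000 ≤ continuation, so V_0 = 3.3906

€3.39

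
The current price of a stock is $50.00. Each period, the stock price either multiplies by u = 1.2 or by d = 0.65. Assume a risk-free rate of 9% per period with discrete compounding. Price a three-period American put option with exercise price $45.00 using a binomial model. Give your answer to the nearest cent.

Risk-neutral probability p = (1 + 0.09 − 0.65)/(1.2 − 0.65) = 0.4400/0.5500 = 0.8000
Terminal stock prices: S_uuu = 86.4, S_uud = 46.8, S_udd = 25.35, S_ddd = 13.73
Terminal payoffs (K − S): max(-41.4, 0) = 0, max(-1.8, 0) = 0, max(19.65, 0) = 19.65, max(31.27, 0) = 31.27
Node uu (S = 72): continuation = 1/1.09·[0.8000·0.0000 + 0.2000·0.0000] = 0.0000; exercise value = 0.0000 ≤ continuation, so V_uu = 0.0000
Node ud (S = 39): continuation = 1/1.09·[0.8000·0.0000 + 0.2000·19.6500] = 3.6055; exercise value = 6.0000 > continuation, so V_ud = 6.0000 (exercise)
Node dd (S = 21.13): continuation = 1/1.09·[0.8000·19.6500 + 0.2000·31.2687] = 20.1594; exercise value = 23.8750 > continuation, so V_dd = 23.8750 (exercise)
Node u (S = 60): continuation = 1/1.09·[0.8000·0.0000 + 0.2000·6.0000] = 1.1009; exercise value = 0.0000 ≤ continuation, so V_u = 1.1009
Node d (S = 32.5): continuation = 1/1.09·[0.8000·6.0000 + 0.2000·23.8750] = 8.7844; exercise value = 12.5000 > continuation, so V_d = 12.5000 (exercise)
Node 0 (S = 50): continuation = 1/1.09·[0.8000·1.1009 + 0.2000·12.5000] = 3.1016; exercise value = 0.0000 ≤ continuation, so V_0 = 3.1016

$3.10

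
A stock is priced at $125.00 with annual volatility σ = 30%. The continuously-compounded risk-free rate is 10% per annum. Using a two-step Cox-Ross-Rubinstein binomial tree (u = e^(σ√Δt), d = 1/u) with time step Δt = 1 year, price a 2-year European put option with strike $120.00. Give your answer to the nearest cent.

CRR parameters: u = e^(σ√Δt) = e^(0.3·√1) = 1.3499, d = 1/u = 0.7408
Per-period rate: rΔt = 0.1·1 = 0.1, so R = e^0.1 = 1.1052
Risk-neutral probability p = (e^0.1 − 0.7408)/(1.3499 − 0.7408) = 0.3644/0.6090 = 0.5982
Terminal stock prices: S_uu = 227.8, S_ud = 125, S_dd = 68.6
Terminal payoffs (K − S): max(-107.8, 0) = 0, max(-5, 0) = 0, max(51.4, 0) = 51.4
Node u (S = 168.7): V_u = e^(−0.1)·[0.5982·0.0000 + 0.4018·0.0000] = 0.0000
Node d (S = 92.6): V_d = e^(−0.1)·[0.5982·0.0000 + 0.4018·51.3985] = 18.6848
Node 0 (S = 125): V_0 = e^(−0.1)·[0.5982·0.0000 + 0.4018·18.6848] = 6.7924

$6.79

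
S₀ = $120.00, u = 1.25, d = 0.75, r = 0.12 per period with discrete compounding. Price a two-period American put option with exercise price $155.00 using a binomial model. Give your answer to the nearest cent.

$35.00

Risk-neutral probability p = (1 + 0.12 − 0.75)/(1.25 − 0.75) = 0.3700/0.5000 = 0.7400
Terminal stock prices: S_uu = 187.5, S_ud = 112.5, S_dd = 67.5
Terminal payoffs (K − S): max(-32.5, 0) = 0, max(42.5, 0) = 42.5, max(87.5, 0) = 87.5
Node u (S = 150): continuation = 1/1.12·[0.7400·0.0000 + 0.2600·42.5000] = 9.8661; exercise value = 5.0000 ≤ continuation, so V_u = 9.8661
Node d (S = 90): continuation = 1/1.12·[0.7400·42.5000 + 0.2600·87.5000] = 48.3929; exercise value = 65.0000 > continuation, so V_d = 65.0000 (exercise)
Node 0 (S = 120): continuation = 1/1.12·[0.7400·9.8661 + 0.2600·65.0000] = 21.6079; exercise value = 35.0000 > continuation, so V_0 = 35.0000 (exercise)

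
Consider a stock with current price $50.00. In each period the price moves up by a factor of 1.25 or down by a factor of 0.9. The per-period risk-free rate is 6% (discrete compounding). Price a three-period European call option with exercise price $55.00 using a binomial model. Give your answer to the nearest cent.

Risk-neutral probability p = (1 + 0.06 − 0.9)/(1.25 − 0.9) = 0.1600/0.3500 = 0.4571
Terminal stock prices: S_uuu = 97.66, S_uud = 70.31, S_udd = 50.62, S_ddd = 36.45
Terminal payoffs (S − K): max(42.66, 0) = 42.66, max(15.31, 0) = 15.31, max(-4.375, 0) = 0, max(-18.55, 0) = 0
Node uu (S = 78.12): V_uu = 1/1.06·[0.4571·42.6562 + 0.5429·15.3125] = 26.2382
Node ud (S = 56.25): V_ud = 1/1.06·[0.4571·15.3125 + 0.5429·0.0000] = 6.6038
Node dd (S = 40.5): V_dd = 1/1.06·[0.4571·0.0000 + 0.5429·0.0000] = 0.0000
Node u (S = 62.5): V_u = 1/1.06·[0.4571·26.2382 + 0.5429·6.6038] = 14.6977
Node d (S = 45): V_d = 1/1.06·[0.4571·6.6038 + 0.5429·0.0000] = 2.8480
Node 0 (S = 50): V_0 = 1/1.06·[0.4571·14.6977 + 0.5429·2.8480] = 7.7972

$7.80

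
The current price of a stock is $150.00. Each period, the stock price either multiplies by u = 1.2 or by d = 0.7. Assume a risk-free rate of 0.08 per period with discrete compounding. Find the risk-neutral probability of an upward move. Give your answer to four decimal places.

Risk-neutral probability p = (1 + 0.08 − 0.7)/(1.2 − 0.7) = 0.3800/0.5000 = 0.7600

p = 0.7600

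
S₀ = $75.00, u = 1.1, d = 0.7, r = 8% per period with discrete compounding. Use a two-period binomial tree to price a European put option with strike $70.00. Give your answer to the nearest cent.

$1.07

Risk-neutral probability p = (1 + 0.08 − 0.7)/(1.1 − 0.7) = 0.3800/0.4000 = 0.9500
Terminal stock prices: S_uu = 90.75, S_ud = 57.75, S_dd = 36.75
Terminal payoffs (K − S): max(-20.75, 0) = 0, max(12.25, 0) = 12.25, max(33.25, 0) = 33.25
Node u (S = 82.5): V_u = 1/1.08·[0.9500·0.0000 + 0.0500·12.2500] = 0.5671
Node d (S = 52.5): V_d = 1/1.08·[0.9500·12.2500 + 0.0500·33.2500] = 12.3148
Node 0 (S = 75): V_0 = 1/1.08·[0.9500·0.5671 + 0.0500·12.3148] = 1.0690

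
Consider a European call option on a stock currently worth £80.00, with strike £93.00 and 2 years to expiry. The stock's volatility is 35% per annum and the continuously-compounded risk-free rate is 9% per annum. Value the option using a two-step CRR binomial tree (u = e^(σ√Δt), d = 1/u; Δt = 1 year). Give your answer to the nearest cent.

CRR parameters: u = e^(σ√Δt) = e^(0.35·√1) = 1.4191, d = 1/u = 0.7047
Per-period rate: rΔt = 0.09·1 = 0.09, so R = e^0.09 = 1.0942
Risk-neutral probability p = (e^0.09 − 0.7047)/(1.4191 − 0.7047) = 0.3895/0.7144 = 0.5452
Terminal stock prices: S_uu = 161.1, S_ud = 80, S_dd = 39.73
Terminal payoffs (S − K): max(68.1, 0) = 68.1, max(-13, 0) = 0, max(-53.27, 0) = 0
Node u (S = 113.5): V_u = e^(−0.09)·[0.5452·68.1002 + 0.4548·0.0000] = 33.9332
Node d (S = 56.38): V_d = e^(−0.09)·[0.5452·0.0000 + 0.4548·0.0000] = 0.0000
Node 0 (S = 80): V_0 = e^(−0.09)·[0.5452·33.9332 + 0.4548·0.0000] = 16.9084

£16.91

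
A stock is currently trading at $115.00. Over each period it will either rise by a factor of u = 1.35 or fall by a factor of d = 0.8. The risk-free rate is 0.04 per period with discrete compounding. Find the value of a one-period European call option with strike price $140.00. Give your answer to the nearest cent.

Risk-neutral probability p = (1 + 0.04 − 0.8)/(1.35 − 0.8) = 0.2400/0.5500 = 0.4364
Terminal stock prices: S_u = 155.2, S_d = 92
Terminal payoffs (S − K): max(15.25, 0) = 15.25, max(-48, 0) = 0
Node 0 (S = 115): V_0 = 1/1.04·[0.4364·15.2500 + 0.5636·0.0000] = 6.3986

$6.40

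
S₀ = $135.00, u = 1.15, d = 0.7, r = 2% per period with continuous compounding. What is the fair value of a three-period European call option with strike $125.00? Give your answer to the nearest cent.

$27.25

Risk-neutral probability p = (e^0.02 − 0.7)/(1.15 − 0.7) = 0.3202/0.4500 = 0.7116
Terminal stock prices: S_uuu = 205.3, S_uud = 125, S_udd = 76.07, S_ddd = 46.3
Terminal payoffs (S − K): max(80.32, 0) = 80.32, max(-0.02375, 0) = 0, max(-48.93, 0) = 0, max(-78.7, 0) = 0
Node uu (S = 178.5): V_uu = e^(−0.02)·[0.7116·80.3181 + 0.2884·0.0000] = 56.0194
Node ud (S = 108.7): V_ud = e^(−0.02)·[0.7116·0.0000 + 0.2884·0.0000] = 0.0000
Node dd (S = 66.15): V_dd = e^(−0.02)·[0.7116·0.0000 + 0.2884·0.0000] = 0.0000
Node u (S = 155.2): V_u = e^(−0.02)·[0.7116·56.0194 + 0.2884·0.0000] = 39.0718
Node d (S = 94.5): V_d = e^(−0.02)·[0.7116·0.0000 + 0.2884·0.0000] = 0.0000
Node 0 (S = 135): V_0 = e^(−0.02)·[0.7116·39.0718 + 0.2884·0.0000] = 27.2513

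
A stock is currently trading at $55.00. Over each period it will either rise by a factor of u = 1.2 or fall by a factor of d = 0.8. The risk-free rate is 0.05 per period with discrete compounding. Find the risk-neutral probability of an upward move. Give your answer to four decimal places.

p = 0.6250

Risk-neutral probability p = (1 + 0.05 − 0.8)/(1.2 − 0.8) = 0.2500/0.4000 = 0.6250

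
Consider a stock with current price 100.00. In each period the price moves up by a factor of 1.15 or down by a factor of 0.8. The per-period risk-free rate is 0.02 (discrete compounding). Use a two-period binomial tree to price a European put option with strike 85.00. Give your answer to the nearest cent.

2.78

Risk-neutral probability p = (1 + 0.02 − 0.8)/(1.15 − 0.8) = 0.2200/0.3500 = 0.6286
Terminal stock prices: S_uu = 132.2, S_ud = 92, S_dd = 64
Terminal payoffs (K − S): max(-47.25, 0) = 0, max(-7, 0) = 0, max(21, 0) = 21
Node u (S = 115): V_u = 1/1.02·[0.6286·0.0000 + 0.3714·0.0000] = 0.0000
Node d (S = 80): V_d = 1/1.02·[0.6286·0.0000 + 0.3714·21.0000] = 7.6471
Node 0 (S = 100): V_0 = 1/1.02·[0.6286·0.0000 + 0.3714·7.6471] = 2.7846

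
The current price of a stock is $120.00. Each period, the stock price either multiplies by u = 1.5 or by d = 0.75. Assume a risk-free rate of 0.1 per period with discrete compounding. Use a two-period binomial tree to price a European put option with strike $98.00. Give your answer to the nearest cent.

$7.17

Risk-neutral probability p = (1 + 0.1 − 0.75)/(1.5 − 0.75) = 0.3500/0.7500 = 0.4667
Terminal stock prices: S_uu = 270, S_ud = 135, S_dd = 67.5
Terminal payoffs (K − S): max(-172, 0) = 0, max(-37, 0) = 0, max(30.5, 0) = 30.5
Node u (S = 180): V_u = 1/1.1·[0.4667·0.0000 + 0.5333·0.0000] = 0.0000
Node d (S = 90): V_d = 1/1.1·[0.4667·0.0000 + 0.5333·30.5000] = 14.7879
Node 0 (S = 120): V_0 = 1/1.1·[0.4667·0.0000 + 0.5333·14.7879] = 7.1699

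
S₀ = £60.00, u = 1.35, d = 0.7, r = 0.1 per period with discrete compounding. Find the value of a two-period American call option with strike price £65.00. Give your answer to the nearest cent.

£13.88

Risk-neutral probability p = (1 + 0.1 − 0.7)/(1.35 − 0.7) = 0.4000/0.6500 = 0.6154
Terminal stock prices: S_uu = 109.4, S_ud = 56.7, S_dd = 29.4
Terminal payoffs (S − K): max(44.35, 0) = 44.35, max(-8.3, 0) = 0, max(-35.6, 0) = 0
Node u (S = 81): continuation = 1/1.1·[0.6154·44.3500 + 0.3846·0.0000] = 24.8112; exercise value = 16.0000 ≤ continuation, so V_u = 24.8112
Node d (S = 42): continuation = 1/1.1·[0.6154·0.0000 + 0.3846·0.0000] = 0.0000; exercise value = 0.0000 ≤ continuation, so V_d = 0.0000
Node 0 (S = 60): continuation = 1/1.1·[0.6154·24.8112 + 0.3846·0.0000] = 13.8804; exercise value = 0.0000 ≤ continuation, so V_0 = 13.8804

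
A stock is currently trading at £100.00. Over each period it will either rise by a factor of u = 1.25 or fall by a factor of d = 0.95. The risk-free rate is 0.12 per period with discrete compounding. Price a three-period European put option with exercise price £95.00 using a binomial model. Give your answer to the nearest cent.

Risk-neutral probability p = (1 + 0.12 − 0.95)/(1.25 − 0.95) = 0.1700/0.3000 = 0.5667
Terminal stock prices: S_uuu = 195.3, S_uud = 148.4, S_udd = 112.8, S_ddd = 85.74
Terminal payoffs (K − S): max(-100.3, 0) = 0, max(-53.44, 0) = 0, max(-17.81, 0) = 0, max(9.263, 0) = 9.263
Node uu (S = 156.2): V_uu = 1/1.12·[0.5667·0.0000 + 0.4333·0.0000] = 0.0000
Node ud (S = 118.8): V_ud = 1/1.12·[0.5667·0.0000 + 0.4333·0.0000] = 0.0000
Node dd (S = 90.25): V_dd = 1/1.12·[0.5667·0.0000 + 0.4333·9.2625] = 3.5837
Node u (S = 125): V_u = 1/1.12·[0.5667·0.0000 + 0.4333·0.0000] = 0.0000
Node d (S = 95): V_d = 1/1.12·[0.5667·0.0000 + 0.4333·3.5837] = 1.3866
Node 0 (S = 100): V_0 = 1/1.12·[0.5667·0.0000 + 0.4333·1.3866] = 0.5365

£0.54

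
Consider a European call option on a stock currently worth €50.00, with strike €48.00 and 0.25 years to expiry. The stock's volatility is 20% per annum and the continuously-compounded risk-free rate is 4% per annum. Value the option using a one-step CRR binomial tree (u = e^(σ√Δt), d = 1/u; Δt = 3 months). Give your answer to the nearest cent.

€3.77

CRR parameters: u = e^(σ√Δt) = e^(0.2·√0.25) = 1.1052, d = 1/u = 0.9048
Per-period rate: rΔt = 0.04·0.25 = 0.01, so R = e^0.01 = 1.0101
Risk-neutral probability p = (e^0.01 − 0.9048)/(1.1052 − 0.9048) = 0.1052/0.2003 = 0.5252
Terminal stock prices: S_u = 55.26, S_d = 45.24
Terminal payoffs (S − K): max(7.259, 0) = 7.259, max(-2.758, 0) = 0
Node 0 (S = 50): V_0 = e^(−0.01)·[0.5252·7.2585 + 0.4748·0.0000] = 3.7742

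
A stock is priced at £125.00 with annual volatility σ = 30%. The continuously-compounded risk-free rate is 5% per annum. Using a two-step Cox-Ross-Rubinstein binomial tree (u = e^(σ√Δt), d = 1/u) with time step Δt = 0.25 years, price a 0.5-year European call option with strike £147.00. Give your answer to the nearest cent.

CRR parameters: u = e^(σ√Δt) = e^(0.3·√0.25) = 1.1618, d = 1/u = 0.8607
Per-period rate: rΔt = 0.05·0.25 = 0.0125, so R = e^0.0125 = 1.0126
Risk-neutral probability p = (e^0.0125 − 0.8607)/(1.1618 − 0.8607) = 0.1519/0.3011 = 0.5043
Terminal stock prices: S_uu = 168.7, S_ud = 125, S_dd = 92.6
Terminal payoffs (S − K): max(21.73, 0) = 21.73, max(-22, 0) = 0, max(-54.4, 0) = 0
Node u (S = 145.2): V_u = e^(−0.0125)·[0.5043·21.7324 + 0.4957·0.0000] = 10.8244
Node d (S = 107.6): V_d = e^(−0.0125)·[0.5043·0.0000 + 0.4957·0.0000] = 0.0000
Node 0 (S = 125): V_0 = e^(−0.0125)·[0.5043·10.8244 + 0.4957·0.0000] = 5.3914

£5.39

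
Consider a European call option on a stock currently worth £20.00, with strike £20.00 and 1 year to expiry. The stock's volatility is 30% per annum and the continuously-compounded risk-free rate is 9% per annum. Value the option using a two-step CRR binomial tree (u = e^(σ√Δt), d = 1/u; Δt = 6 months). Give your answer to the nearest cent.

CRR parameters: u = e^(σ√Δt) = e^(0.3·√0.5) = 1.2363, d = 1/u = 0.8089
Per-period rate: rΔt = 0.09·0.5 = 0.045, so R = e^0.045 = 1.0460
Risk-neutral probability p = (e^0.045 − 0.8089)/(1.2363 − 0.8089) = 0.2372/0.4275 = 0.5548
Terminal stock prices: S_uu = 30.57, S_ud = 20, S_dd = 13.09
Terminal payoffs (S − K): max(10.57, 0) = 10.57, max(0, 0) = 0, max(-6.915, 0) = 0
Node u (S = 24.73): V_u = e^(−0.045)·[0.5548·10.5693 + 0.4452·0.0000] = 5.6063
Node d (S = 16.18): V_d = e^(−0.045)·[0.5548·0.0000 + 0.4452·0.0000] = 0.0000
Node 0 (S = 20): V_0 = e^(−0.045)·[0.5548·5.6063 + 0.4452·0.0000] = 2.9737

£2.97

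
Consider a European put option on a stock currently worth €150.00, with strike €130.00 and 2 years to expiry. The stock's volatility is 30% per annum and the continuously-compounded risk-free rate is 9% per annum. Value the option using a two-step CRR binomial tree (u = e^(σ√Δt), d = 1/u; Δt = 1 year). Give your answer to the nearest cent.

€7.02

CRR parameters: u = e^(σ√Δt) = e^(0.3·√1) = 1.3499, d = 1/u = 0.7408
Per-period rate: rΔt = 0.09·1 = 0.09, so R = e^0.09 = 1.0942
Risk-neutral probability p = (e^0.09 − 0.7408)/(1.3499 − 0.7408) = 0.3534/0.6090 = 0.5802
Terminal stock prices: S_uu = 273.3, S_ud = 150, S_dd = 82.32
Terminal payoffs (K − S): max(-143.3, 0) = 0, max(-20, 0) = 0, max(47.68, 0) = 47.68
Node u (S = 202.5): V_u = e^(−0.09)·[0.5802·0.0000 + 0.4198·0.0000] = 0.0000
Node d (S = 111.1): V_d = e^(−0.09)·[0.5802·0.0000 + 0.4198·47.6783] = 18.2933
Node 0 (S = 150): V_0 = e^(−0.09)·[0.5802·0.0000 + 0.4198·18.2933] = 7.0188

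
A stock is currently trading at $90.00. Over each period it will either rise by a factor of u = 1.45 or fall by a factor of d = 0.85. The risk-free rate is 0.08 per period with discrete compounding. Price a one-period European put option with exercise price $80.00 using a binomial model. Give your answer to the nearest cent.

$2.00

Risk-neutral probability p = (1 + 0.08 − 0.85)/(1.45 − 0.85) = 0.2300/0.6000 = 0.3833
Terminal stock prices: S_u = 130.5, S_d = 76.5
Terminal payoffs (K − S): max(-50.5, 0) = 0, max(3.5, 0) = 3.5
Node 0 (S = 90): V_0 = 1/1.08·[0.3833·0.0000 + 0.6167·3.5000] = 1.9985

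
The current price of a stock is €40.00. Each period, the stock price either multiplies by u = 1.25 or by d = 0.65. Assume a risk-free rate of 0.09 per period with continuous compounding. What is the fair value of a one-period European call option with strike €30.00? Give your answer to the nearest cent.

Risk-neutral probability p = (e^0.09 − 0.65)/(1.25 − 0.65) = 0.4442/0.6000 = 0.7403
Terminal stock prices: S_u = 50, S_d = 26
Terminal payoffs (S − K): max(20, 0) = 20, max(-4, 0) = 0
Node 0 (S = 40): V_0 = e^(−0.09)·[0.7403·20.0000 + 0.2597·0.0000] = 13.5315

€13.53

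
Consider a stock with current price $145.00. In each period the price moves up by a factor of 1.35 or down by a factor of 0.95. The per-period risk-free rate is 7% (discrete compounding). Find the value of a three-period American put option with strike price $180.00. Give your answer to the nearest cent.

Risk-neutral probability p = (1 + 0.07 − 0.95)/(1.35 − 0.95) = 0.1200/0.4000 = 0.3000
Terminal stock prices: S_uuu = 356.8, S_uud = 251, S_udd = 176.7, S_ddd = 124.3
Terminal payoffs (K − S): max(-176.8, 0) = 0, max(-71.05, 0) = 0, max(3.336, 0) = 3.336, max(55.68, 0) = 55.68
Node uu (S = 264.3): continuation = 1/1.07·[0.3000·0.0000 + 0.7000·0.0000] = 0.0000; exercise value = 0.0000 ≤ continuation, so V_uu = 0.0000
Node ud (S = 186): continuation = 1/1.07·[0.3000·0.0000 + 0.7000·3.3356] = 2.1822; exercise value = 0.0000 ≤ continuation, so V_ud = 2.1822
Node dd (S = 130.9): continuation = 1/1.07·[0.3000·3.3356 + 0.7000·55.6806] = 37.3618; exercise value = 49.1375 > continuation, so V_dd = 49.1375 (exercise)
Node u (S = 195.8): continuation = 1/1.07·[0.3000·0.0000 + 0.7000·2.1822] = 1.4276; exercise value = 0.0000 ≤ continuation, so V_u = 1.4276
Node d (S = 137.8): continuation = 1/1.07·[0.3000·2.1822 + 0.7000·49.1375] = 32.7579; exercise value = 42.2500 > continuation, so V_d = 42.2500 (exercise)
Node 0 (S = 145): continuation = 1/1.07·[0.3000·1.4276 + 0.7000·42.2500] = 28.0404; exercise value = 35.0000 > continuation, so V_0 = 35.0000 (exercise)

$35.00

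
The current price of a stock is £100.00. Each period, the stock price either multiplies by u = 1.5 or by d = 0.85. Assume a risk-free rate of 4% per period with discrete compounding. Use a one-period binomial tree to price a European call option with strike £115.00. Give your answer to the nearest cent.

£9.84

Risk-neutral probability p = (1 + 0.04 − 0.85)/(1.5 − 0.85) = 0.1900/0.6500 = 0.2923
Terminal stock prices: S_u = 150, S_d = 85
Terminal payoffs (S − K): max(35, 0) = 35, max(-30, 0) = 0
Node 0 (S = 100): V_0 = 1/1.04·[0.2923·35.0000 + 0.7077·0.0000] = 9.8373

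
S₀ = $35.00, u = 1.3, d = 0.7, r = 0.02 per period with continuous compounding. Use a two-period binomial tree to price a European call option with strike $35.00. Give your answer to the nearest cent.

$6.61

Risk-neutral probability p = (e^0.02 − 0.7)/(1.3 − 0.7) = 0.3202/0.6000 = 0.5337
Terminal stock prices: S_uu = 59.15, S_ud = 31.85, S_dd = 17.15
Terminal payoffs (S − K): max(24.15, 0) = 24.15, max(-3.15, 0) = 0, max(-17.85, 0) = 0
Node u (S = 45.5): V_u = e^(−0.02)·[0.5337·24.1500 + 0.4663·0.0000] = 12.6329
Node d (S = 24.5): V_d = e^(−0.02)·[0.5337·0.0000 + 0.4663·0.0000] = 0.0000
Node 0 (S = 35): V_0 = e^(−0.02)·[0.5337·12.6329 + 0.4663·0.0000] = 6.6083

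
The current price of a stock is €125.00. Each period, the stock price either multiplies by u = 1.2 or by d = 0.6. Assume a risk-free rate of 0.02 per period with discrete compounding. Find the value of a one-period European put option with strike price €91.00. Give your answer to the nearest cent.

€4.71

Risk-neutral probability p = (1 + 0.02 − 0.6)/(1.2 − 0.6) = 0.4200/0.6000 = 0.7000
Terminal stock prices: S_u = 150, S_d = 75
Terminal payoffs (K − S): max(-59, 0) = 0, max(16, 0) = 16
Node 0 (S = 125): V_0 = 1/1.02·[0.7000·0.0000 + 0.3000·16.0000] = 4.7059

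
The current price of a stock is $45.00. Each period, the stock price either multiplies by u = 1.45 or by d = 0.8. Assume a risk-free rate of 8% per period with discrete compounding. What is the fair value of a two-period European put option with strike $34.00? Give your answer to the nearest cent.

Risk-neutral probability p = (1 + 0.08 − 0.8)/(1.45 − 0.8) = 0.2800/0.6500 = 0.4308
Terminal stock prices: S_uu = 94.61, S_ud = 52.2, S_dd = 28.8
Terminal payoffs (K − S): max(-60.61, 0) = 0, max(-18.2, 0) = 0, max(5.2, 0) = 5.2
Node u (S = 65.25): V_u = 1/1.08·[0.4308·0.0000 + 0.5692·0.0000] = 0.0000
Node d (S = 36): V_d = 1/1.08·[0.4308·0.0000 + 0.5692·5.2000] = 2.7407
Node 0 (S = 45): V_0 = 1/1.08·[0.4308·0.0000 + 0.5692·2.7407] = 1.4445

$1.44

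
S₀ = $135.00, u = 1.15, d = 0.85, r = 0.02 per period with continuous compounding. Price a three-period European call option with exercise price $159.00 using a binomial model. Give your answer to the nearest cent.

Risk-neutral probability p = (e^0.02 − 0.85)/(1.15 − 0.85) = 0.1702/0.3000 = 0.5673
Terminal stock prices: S_uuu = 205.3, S_uud = 151.8, S_udd = 112.2, S_ddd = 82.91
Terminal payoffs (S − K): max(46.32, 0) = 46.32, max(-7.243, 0) = 0, max(-46.83, 0) = 0, max(-76.09, 0) = 0
Node uu (S = 178.5): V_uu = e^(−0.02)·[0.5673·46.3181 + 0.4327·0.0000] = 25.7577
Node ud (S = 132): V_ud = e^(−0.02)·[0.5673·0.0000 + 0.4327·0.0000] = 0.0000
Node dd (S = 97.54): V_dd = e^(−0.02)·[0.5673·0.0000 + 0.4327·0.0000] = 0.0000
Node u (S = 155.2): V_u = e^(−0.02)·[0.5673·25.7577 + 0.4327·0.0000] = 14.3239
Node d (S = 114.8): V_d = e^(−0.02)·[0.5673·0.0000 + 0.4327·0.0000] = 0.0000
Node 0 (S = 135): V_0 = e^(−0.02)·[0.5673·14.3239 + 0.4327·0.0000] = 7.9656

$7.97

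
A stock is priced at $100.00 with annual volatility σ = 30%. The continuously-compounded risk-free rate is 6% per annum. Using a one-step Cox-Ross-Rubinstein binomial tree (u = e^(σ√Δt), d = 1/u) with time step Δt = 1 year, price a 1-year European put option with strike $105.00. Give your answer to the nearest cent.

CRR parameters: u = e^(σ√Δt) = e^(0.3·√1) = 1.3499, d = 1/u = 0.7408
Per-period rate: rΔt = 0.06·1 = 0.06, so R = e^0.06 = 1.0618
Risk-neutral probability p = (e^0.06 − 0.7408)/(1.3499 − 0.7408) = 0.3210/0.6090 = 0.5271
Terminal stock prices: S_u = 135, S_d = 74.08
Terminal payoffs (K − S): max(-29.99, 0) = 0, max(30.92, 0) = 30.92
Node 0 (S = 100): V_0 = e^(−0.06)·[0.5271·0.0000 + 0.4729·30.9182] = 13.7701

$13.77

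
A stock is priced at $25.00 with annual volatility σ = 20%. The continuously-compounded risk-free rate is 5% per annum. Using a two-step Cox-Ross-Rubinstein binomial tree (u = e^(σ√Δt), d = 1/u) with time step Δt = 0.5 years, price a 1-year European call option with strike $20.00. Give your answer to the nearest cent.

$6.19

CRR parameters: u = e^(σ√Δt) = e^(0.2·√0.5) = 1.1519, d = 1/u = 0.8681
Per-period rate: rΔt = 0.05·0.5 = 0.025, so R = e^0.025 = 1.0253
Risk-neutral probability p = (e^0.025 − 0.8681)/(1.1519 − 0.8681) = 0.1572/0.2838 = 0.5539
Terminal stock prices: S_uu = 33.17, S_ud = 25, S_dd = 18.84
Terminal payoffs (S − K): max(13.17, 0) = 13.17, max(5, 0) = 5, max(-1.159, 0) = 0
Node u (S = 28.8): V_u = e^(−0.025)·[0.5539·13.1724 + 0.4461·5.0000] = 9.2915
Node d (S = 21.7): V_d = e^(−0.025)·[0.5539·5.0000 + 0.4461·0.0000] = 2.7012
Node 0 (S = 25): V_0 = e^(−0.025)·[0.5539·9.2915 + 0.4461·2.7012] = 6.1948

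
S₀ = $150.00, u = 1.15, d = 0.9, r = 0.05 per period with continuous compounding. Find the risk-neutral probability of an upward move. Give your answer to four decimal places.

p = 0.6051

Risk-neutral probability p = (e^0.05 − 0.9)/(1.15 − 0.9) = 0.1513/0.2500 = 0.6051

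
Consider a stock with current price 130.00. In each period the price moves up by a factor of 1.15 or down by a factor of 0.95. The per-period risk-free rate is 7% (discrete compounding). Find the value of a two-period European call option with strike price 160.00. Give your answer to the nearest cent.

3.75

Risk-neutral probability p = (1 + 0.07 − 0.95)/(1.15 − 0.95) = 0.1200/0.2000 = 0.6000
Terminal stock prices: S_uu = 171.9, S_ud = 142, S_dd = 117.3
Terminal payoffs (S − K): max(11.92, 0) = 11.92, max(-17.97, 0) = 0, max(-42.67, 0) = 0
Node u (S = 149.5): V_u = 1/1.07·[0.6000·11.9250 + 0.4000·0.0000] = 6.6869
Node d (S = 123.5): V_d = 1/1.07·[0.6000·0.0000 + 0.4000·0.0000] = 0.0000
Node 0 (S = 130): V_0 = 1/1.07·[0.6000·6.6869 + 0.4000·0.0000] = 3.7497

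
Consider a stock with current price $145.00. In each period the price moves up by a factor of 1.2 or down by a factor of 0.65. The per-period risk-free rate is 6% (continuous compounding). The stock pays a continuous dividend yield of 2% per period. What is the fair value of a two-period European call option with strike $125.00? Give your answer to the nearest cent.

$37.53

Per-period risk-free factor R = e^0.06 = 1.0618; dividend-adjusted growth = e^(0.06−0.02) = 1.0408.
Risk-neutral probability p = (1.0408 − 0.65)/(1.2 − 0.65) = 0.3908/0.5500 = 0.7106
Terminal stock prices: S_uu = 208.8, S_ud = 113.1, S_dd = 61.26
Terminal payoffs (S − K): max(83.8, 0) = 83.8, max(-11.9, 0) = 0, max(-63.74, 0) = 0
Node u (S = 174): V_u = e^(−0.06)·[0.7106·83.8000 + 0.2894·0.0000] = 56.0777
Node d (S = 94.25): V_d = e^(−0.06)·[0.7106·0.0000 + 0.2894·0.0000] = 0.0000
Node 0 (S = 145): V_0 = e^(−0.06)·[0.7106·56.0777 + 0.2894·0.0000] = 37.5264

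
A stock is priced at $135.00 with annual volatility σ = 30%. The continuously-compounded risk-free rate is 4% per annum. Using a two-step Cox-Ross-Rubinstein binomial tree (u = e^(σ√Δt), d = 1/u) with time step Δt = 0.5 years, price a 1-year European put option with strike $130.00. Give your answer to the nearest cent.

$10.23

CRR parameters: u = e^(σ√Δt) = e^(0.3·√0.5) = 1.2363, d = 1/u = 0.8089
Per-period rate: rΔt = 0.04·0.5 = 0.02, so R = e^0.02 = 1.0202
Risk-neutral probability p = (e^0.02 − 0.8089)/(1.2363 − 0.8089) = 0.2113/0.4275 = 0.4944
Terminal stock prices: S_uu = 206.3, S_ud = 135, S_dd = 88.32
Terminal payoffs (K − S): max(-76.34, 0) = 0, max(-5, 0) = 0, max(41.68, 0) = 41.68
Node u (S = 166.9): V_u = e^(−0.02)·[0.4944·0.0000 + 0.5056·0.0000] = 0.0000
Node d (S = 109.2): V_d = e^(−0.02)·[0.4944·0.0000 + 0.5056·41.6761] = 20.6532
Node 0 (S = 135): V_0 = e^(−0.02)·[0.4944·0.0000 + 0.5056·20.6532] = 10.2350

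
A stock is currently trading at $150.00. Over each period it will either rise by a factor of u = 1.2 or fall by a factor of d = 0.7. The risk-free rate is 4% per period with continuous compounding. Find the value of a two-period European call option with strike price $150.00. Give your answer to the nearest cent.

Risk-neutral probability p = (e^0.04 − 0.7)/(1.2 − 0.7) = 0.3408/0.5000 = 0.6816
Terminal stock prices: S_uu = 216, S_ud = 126, S_dd = 73.5
Terminal payoffs (S − K): max(66, 0) = 66, max(-24, 0) = 0, max(-76.5, 0) = 0
Node u (S = 180): V_u = e^(−0.04)·[0.6816·66.0000 + 0.3184·0.0000] = 43.2231
Node d (S = 105): V_d = e^(−0.04)·[0.6816·0.0000 + 0.3184·0.0000] = 0.0000
Node 0 (S = 150): V_0 = e^(−0.04)·[0.6816·43.2231 + 0.3184·0.0000] = 28.3066

$28.31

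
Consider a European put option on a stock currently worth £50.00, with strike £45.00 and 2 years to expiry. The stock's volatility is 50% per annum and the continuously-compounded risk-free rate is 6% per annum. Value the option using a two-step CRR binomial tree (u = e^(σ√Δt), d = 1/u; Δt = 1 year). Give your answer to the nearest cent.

£7.48

CRR parameters: u = e^(σ√Δt) = e^(0.5·√1) = 1.6487, d = 1/u = 0.6065
Per-period rate: rΔt = 0.06·1 = 0.06, so R = e^0.06 = 1.0618
Risk-neutral probability p = (e^0.06 − 0.6065)/(1.6487 − 0.6065) = 0.4553/1.0422 = 0.4369
Terminal stock prices: S_uu = 135.9, S_ud = 50, S_dd = 18.39
Terminal payoffs (K − S): max(-90.91, 0) = 0, max(-5, 0) = 0, max(26.61, 0) = 26.61
Node u (S = 82.44): V_u = e^(−0.06)·[0.4369·0.0000 + 0.5631·0.0000] = 0.0000
Node d (S = 30.33): V_d = e^(−0.06)·[0.4369·0.0000 + 0.5631·26.6060] = 14.1100
Node 0 (S = 50): V_0 = e^(−0.06)·[0.4369·0.0000 + 0.5631·14.1100] = 7.4830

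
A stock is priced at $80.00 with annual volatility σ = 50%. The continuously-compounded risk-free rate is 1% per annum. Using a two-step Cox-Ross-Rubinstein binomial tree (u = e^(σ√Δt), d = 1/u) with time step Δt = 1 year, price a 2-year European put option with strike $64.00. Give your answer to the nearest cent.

CRR parameters: u = e^(σ√Δt) = e^(0.5·√1) = 1.6487, d = 1/u = 0.6065
Per-period rate: rΔt = 0.01·1 = 0.01, so R = e^0.01 = 1.0101
Risk-neutral probability p = (e^0.01 − 0.6065)/(1.6487 − 0.6065) = 0.4035/1.0422 = 0.3872
Terminal stock prices: S_uu = 217.5, S_ud = 80, S_dd = 29.43
Terminal payoffs (K − S): max(-153.5, 0) = 0, max(-16, 0) = 0, max(34.57, 0) = 34.57
Node u (S = 131.9): V_u = e^(−0.01)·[0.3872·0.0000 + 0.6128·0.0000] = 0.0000
Node d (S = 48.52): V_d = e^(−0.01)·[0.3872·0.0000 + 0.6128·34.5696] = 20.9740
Node 0 (S = 80): V_0 = e^(−0.01)·[0.3872·0.0000 + 0.6128·20.9740] = 12.7253

$12.73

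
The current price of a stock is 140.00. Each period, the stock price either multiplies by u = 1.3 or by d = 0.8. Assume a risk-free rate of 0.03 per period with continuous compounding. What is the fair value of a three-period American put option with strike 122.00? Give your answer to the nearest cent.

10.22

Risk-neutral probability p = (e^0.03 − 0.8)/(1.3 − 0.8) = 0.2305/0.5000 = 0.4609
Terminal stock prices: S_uuu = 307.6, S_uud = 189.3, S_udd = 116.5, S_ddd = 71.68
Terminal payoffs (K − S): max(-185.6, 0) = 0, max(-67.28, 0) = 0, max(5.52, 0) = 5.52, max(50.32, 0) = 50.32
Node uu (S = 236.6): continuation = e^(−0.03)·[0.4609·0.0000 + 0.5391·0.0000] = 0.0000; exercise value = 0.0000 ≤ continuation, so V_uu = 0.0000
Node ud (S = 145.6): continuation = e^(−0.03)·[0.4609·0.0000 + 0.5391·5.5200] = 2.8878; exercise value = 0.0000 ≤ continuation, so V_ud = 2.8878
Node dd (S = 89.6): continuation = e^(−0.03)·[0.4609·5.5200 + 0.5391·50.3200] = 28.7944; exercise value = 32.4000 > continuation, so V_dd = 32.4000 (exercise)
Node u (S = 182): continuation = e^(−0.03)·[0.4609·0.0000 + 0.5391·2.8878] = 1.5108; exercise value = 0.0000 ≤ continuation, so V_u = 1.5108
Node d (S = 112): continuation = e^(−0.03)·[0.4609·2.8878 + 0.5391·32.4000] = 18.2420; exercise value = 10.0000 ≤ continuation, so V_d = 18.2420
Node 0 (S = 140): continuation = e^(−0.03)·[0.4609·1.5108 + 0.5391·18.2420] = 10.2192; exercise value = 0.0000 ≤ continuation, so V_0 = 10.2192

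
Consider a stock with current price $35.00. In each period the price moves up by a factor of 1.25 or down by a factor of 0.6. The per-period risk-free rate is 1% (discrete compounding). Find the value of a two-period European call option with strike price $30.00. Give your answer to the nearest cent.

Risk-neutral probability p = (1 + 0.01 − 0.6)/(1.25 − 0.6) = 0.4100/0.6500 = 0.6308
Terminal stock prices: S_uu = 54.69, S_ud = 26.25, S_dd = 12.6
Terminal payoffs (S − K): max(24.69, 0) = 24.69, max(-3.75, 0) = 0, max(-17.4, 0) = 0
Node u (S = 43.75): V_u = 1/1.01·[0.6308·24.6875 + 0.3692·0.0000] = 15.4179
Node d (S = 21): V_d = 1/1.01·[0.6308·0.0000 + 0.3692·0.0000] = 0.0000
Node 0 (S = 35): V_0 = 1/1.01·[0.6308·15.4179 + 0.3692·0.0000] = 9.6289

$9.63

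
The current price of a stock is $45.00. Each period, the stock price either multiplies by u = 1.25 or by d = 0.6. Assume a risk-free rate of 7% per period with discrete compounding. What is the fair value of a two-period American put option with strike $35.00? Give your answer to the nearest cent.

$2.29

Risk-neutral probability p = (1 + 0.07 − 0.6)/(1.25 − 0.6) = 0.4700/0.6500 = 0.7231
Terminal stock prices: S_uu = 70.31, S_ud = 33.75, S_dd = 16.2
Terminal payoffs (K − S): max(-35.31, 0) = 0, max(1.25, 0) = 1.25, max(18.8, 0) = 18.8
Node u (S = 56.25): continuation = 1/1.07·[0.7231·0.0000 + 0.2769·1.2500] = 0.3235; exercise value = 0.0000 ≤ continuation, so V_u = 0.3235
Node d (S = 27): continuation = 1/1.07·[0.7231·1.2500 + 0.2769·18.8000] = 5.7103; exercise value = 8.0000 > continuation, so V_d = 8.0000 (exercise)
Node 0 (S = 45): continuation = 1/1.07·[0.7231·0.3235 + 0.2769·8.0000] = 2.2891; exercise value = 0.0000 ≤ continuation, so V_0 = 2.2891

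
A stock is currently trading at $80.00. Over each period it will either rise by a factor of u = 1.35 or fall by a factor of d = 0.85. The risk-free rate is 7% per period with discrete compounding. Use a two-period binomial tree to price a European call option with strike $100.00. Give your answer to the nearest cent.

Risk-neutral probability p = (1 + 0.07 − 0.85)/(1.35 − 0.85) = 0.2200/0.5000 = 0.4400
Terminal stock prices: S_uu = 145.8, S_ud = 91.8, S_dd = 57.8
Terminal payoffs (S − K): max(45.8, 0) = 45.8, max(-8.2, 0) = 0, max(-42.2, 0) = 0
Node u (S = 108): V_u = 1/1.07·[0.4400·45.8000 + 0.5600·0.0000] = 18.8336
Node d (S = 68): V_d = 1/1.07·[0.4400·0.0000 + 0.5600·0.0000] = 0.0000
Node 0 (S = 80): V_0 = 1/1.07·[0.4400·18.8336 + 0.5600·0.0000] = 7.7447

$7.74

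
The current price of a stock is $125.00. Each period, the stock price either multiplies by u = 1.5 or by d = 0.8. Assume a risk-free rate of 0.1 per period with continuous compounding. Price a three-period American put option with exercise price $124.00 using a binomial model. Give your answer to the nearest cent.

$12.66

Risk-neutral probability p = (e^0.1 − 0.8)/(1.5 − 0.8) = 0.3052/0.7000 = 0.4360
Terminal stock prices: S_uuu = 421.9, S_uud = 225, S_udd = 120, S_ddd = 64
Terminal payoffs (K − S): max(-297.9, 0) = 0, max(-101, 0) = 0, max(4, 0) = 4, max(60, 0) = 60
Node uu (S = 281.2): continuation = e^(−0.1)·[0.4360·0.0000 + 0.5640·0.0000] = 0.0000; exercise value = 0.0000 ≤ continuation, so V_uu = 0.0000
Node ud (S = 150): continuation = e^(−0.1)·[0.4360·0.0000 + 0.5640·4.0000] = 2.0415; exercise value = 0.0000 ≤ continuation, so V_ud = 2.0415
Node dd (S = 80): continuation = e^(−0.1)·[0.4360·4.0000 + 0.5640·60.0000] = 32.1998; exercise value = 44.0000 > continuation, so V_dd = 44.0000 (exercise)
Node u (S = 187.5): continuation = e^(−0.1)·[0.4360·0.0000 + 0.5640·2.0415] = 1.0419; exercise value = 0.0000 ≤ continuation, so V_u = 1.0419
Node d (S = 100): continuation = e^(−0.1)·[0.4360·2.0415 + 0.5640·44.0000] = 23.2614; exercise value = 24.0000 > continuation, so V_d = 24.0000 (exercise)
Node 0 (S = 125): continuation = e^(−0.1)·[0.4360·1.0419 + 0.5640·24.0000] = 12.6598; exercise value = 0.0000 ≤ continuation, so V_0 = 12.6598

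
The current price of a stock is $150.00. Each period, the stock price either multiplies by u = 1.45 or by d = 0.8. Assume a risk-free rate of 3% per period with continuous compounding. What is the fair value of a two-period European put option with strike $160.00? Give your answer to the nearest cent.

Risk-neutral probability p = (e^0.03 − 0.8)/(1.45 − 0.8) = 0.2305/0.6500 = 0.3545
Terminal stock prices: S_uu = 315.4, S_ud = 174, S_dd = 96
Terminal payoffs (K − S): max(-155.4, 0) = 0, max(-14, 0) = 0, max(64, 0) = 64
Node u (S = 217.5): V_u = e^(−0.03)·[0.3545·0.0000 + 0.6455·0.0000] = 0.0000
Node d (S = 120): V_d = e^(−0.03)·[0.3545·0.0000 + 0.6455·64.0000] = 40.0882
Node 0 (S = 150): V_0 = e^(−0.03)·[0.3545·0.0000 + 0.6455·40.0882] = 25.1104

$25.11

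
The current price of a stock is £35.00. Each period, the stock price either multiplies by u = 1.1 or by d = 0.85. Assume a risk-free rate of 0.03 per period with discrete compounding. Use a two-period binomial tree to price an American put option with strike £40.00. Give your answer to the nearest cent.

£5.00

Risk-neutral probability p = (1 + 0.03 − 0.85)/(1.1 − 0.85) = 0.1800/0.2500 = 0.7200
Terminal stock prices: S_uu = 42.35, S_ud = 32.73, S_dd = 25.29
Terminal payoffs (K − S): max(-2.35, 0) = 0, max(7.275, 0) = 7.275, max(14.71, 0) = 14.71
Node u (S = 38.5): continuation = 1/1.03·[0.7200·0.0000 + 0.2800·7.2750] = 1.9777; exercise value = 1.5000 ≤ continuation, so V_u = 1.9777
Node d (S = 29.75): continuation = 1/1.03·[0.7200·7.2750 + 0.2800·14.7125] = 9.0850; exercise value = 10.2500 > continuation, so V_d = 10.2500 (exercise)
Node 0 (S = 35): continuation = 1/1.03·[0.7200·1.9777 + 0.2800·10.2500] = 4.1689; exercise value = 5.0000 > continuation, so V_0 = 5.0000 (exercise)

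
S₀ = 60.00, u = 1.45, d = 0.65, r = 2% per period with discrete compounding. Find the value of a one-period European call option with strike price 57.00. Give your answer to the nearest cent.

Risk-neutral probability p = (1 + 0.02 − 0.65)/(1.45 − 0.65) = 0.3700/0.8000 = 0.4625
Terminal stock prices: S_u = 87, S_d = 39
Terminal payoffs (S − K): max(30, 0) = 30, max(-18, 0) = 0
Node 0 (S = 60): V_0 = 1/1.02·[0.4625·30.0000 + 0.5375·0.0000] = 13.6029

13.60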